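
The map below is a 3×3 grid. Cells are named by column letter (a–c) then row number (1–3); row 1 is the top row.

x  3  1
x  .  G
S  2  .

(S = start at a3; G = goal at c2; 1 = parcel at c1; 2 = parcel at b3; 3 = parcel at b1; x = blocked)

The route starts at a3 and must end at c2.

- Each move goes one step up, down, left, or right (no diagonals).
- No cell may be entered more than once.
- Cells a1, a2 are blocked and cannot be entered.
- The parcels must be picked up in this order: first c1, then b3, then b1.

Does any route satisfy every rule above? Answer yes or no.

no

Ignoring the required order, 1 revisit-free route from a3 to c2 passes through all of c1, b3, and b1; the waypoint orders that occur are b3 → b1 → c1 (1) — never c1 → b3 → b1.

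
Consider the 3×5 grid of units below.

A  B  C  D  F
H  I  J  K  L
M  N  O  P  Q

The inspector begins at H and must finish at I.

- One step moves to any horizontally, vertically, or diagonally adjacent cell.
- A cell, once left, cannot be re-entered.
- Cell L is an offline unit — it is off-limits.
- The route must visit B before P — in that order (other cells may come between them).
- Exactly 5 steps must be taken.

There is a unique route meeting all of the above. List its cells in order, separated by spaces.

The waypoints must appear in the order B, P, with no cell reused.
Route from H: up-right 1 to B, down-right 2 to P, left 1 to O, up-left 1 to I — 5 moves in all.
Check: order respected (B at step 1, P at step 3); 5 moves as required.

H B J P O I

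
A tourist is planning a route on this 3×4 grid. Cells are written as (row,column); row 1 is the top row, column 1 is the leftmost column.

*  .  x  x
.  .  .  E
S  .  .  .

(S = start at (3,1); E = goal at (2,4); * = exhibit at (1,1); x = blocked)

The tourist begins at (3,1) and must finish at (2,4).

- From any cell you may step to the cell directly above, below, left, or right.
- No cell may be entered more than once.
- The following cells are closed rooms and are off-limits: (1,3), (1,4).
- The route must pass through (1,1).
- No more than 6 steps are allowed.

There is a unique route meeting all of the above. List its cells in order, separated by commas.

(3,1), (2,1), (1,1), (1,2), (2,2), (2,3), (2,4)

The budget equals the shortest possible length, so every move has to be on a shortest route through the required cells.
Route from (3,1): up 2 to (1,1), right 1 to (1,2), down 1 to (2,2), right 2 to (2,4) — 6 moves in all.
Check: all required cells visited; 6 ≤ 6 moves.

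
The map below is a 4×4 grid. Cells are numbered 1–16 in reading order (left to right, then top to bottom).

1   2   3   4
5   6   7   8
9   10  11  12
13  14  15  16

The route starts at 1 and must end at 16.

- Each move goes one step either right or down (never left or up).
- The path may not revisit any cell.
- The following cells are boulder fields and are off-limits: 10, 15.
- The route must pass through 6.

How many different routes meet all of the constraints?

A right/down-only route from 1 to 16 makes exactly 3 down-moves and 3 right-moves in some order.
With no other constraints that would be C(6,3) = 20 routes.
Split at 6 and multiply the segment counts (each segment already excludes blocked cells): 1→6: 2; 6→16: 2; product = 4.
That gives 4 routes.

4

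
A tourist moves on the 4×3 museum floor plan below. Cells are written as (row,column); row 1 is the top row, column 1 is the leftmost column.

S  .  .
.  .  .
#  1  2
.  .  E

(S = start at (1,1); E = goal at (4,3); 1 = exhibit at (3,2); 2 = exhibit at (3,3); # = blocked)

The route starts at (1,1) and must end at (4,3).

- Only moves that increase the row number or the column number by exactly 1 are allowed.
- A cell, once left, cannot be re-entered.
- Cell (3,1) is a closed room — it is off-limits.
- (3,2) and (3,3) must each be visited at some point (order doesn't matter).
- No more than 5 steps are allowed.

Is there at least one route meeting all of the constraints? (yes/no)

yes

One route that works: (1,1) → (2,1) → (2,2) → (3,2) → (3,3) → (4,3).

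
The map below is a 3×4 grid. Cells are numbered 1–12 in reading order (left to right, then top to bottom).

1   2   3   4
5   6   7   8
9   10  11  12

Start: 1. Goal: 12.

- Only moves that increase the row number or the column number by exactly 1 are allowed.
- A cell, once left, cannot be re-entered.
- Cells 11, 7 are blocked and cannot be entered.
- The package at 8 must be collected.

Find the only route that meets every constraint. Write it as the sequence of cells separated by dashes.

Moves only go right or down, so the column and row indices never decrease.
Route from 1: right 3 to 4, down 2 to 12 — 5 moves in all.
Check: all required cells visited.

1 - 2 - 3 - 4 - 8 - 12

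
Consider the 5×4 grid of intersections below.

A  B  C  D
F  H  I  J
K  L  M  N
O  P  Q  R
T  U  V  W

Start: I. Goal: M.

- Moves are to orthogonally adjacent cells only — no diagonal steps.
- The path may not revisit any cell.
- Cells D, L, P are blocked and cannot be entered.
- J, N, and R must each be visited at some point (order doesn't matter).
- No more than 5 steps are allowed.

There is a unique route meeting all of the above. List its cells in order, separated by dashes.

The budget equals the shortest possible length, so every move has to be on a shortest route through the required cells.
Route from I: right 1 to J, down 2 to R, left 1 to Q, up 1 to M — 5 moves in all.
Check: all required cells visited; 5 ≤ 5 moves.

I - J - N - R - Q - M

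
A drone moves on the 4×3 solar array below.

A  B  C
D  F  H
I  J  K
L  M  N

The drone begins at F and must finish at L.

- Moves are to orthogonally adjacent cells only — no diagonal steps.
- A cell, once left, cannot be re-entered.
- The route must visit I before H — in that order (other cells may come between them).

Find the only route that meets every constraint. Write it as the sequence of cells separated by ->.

F -> J -> I -> D -> A -> B -> C -> H -> K -> N -> M -> L

The waypoints must appear in the order I, H, with no cell reused.
Route from F: down to J, left to I, 2× up (reaching A), 2× right (reaching C), 3× down (reaching N), 2× left (reaching L) — 11 moves in all.
Check: order respected (I at step 2, H at step 7).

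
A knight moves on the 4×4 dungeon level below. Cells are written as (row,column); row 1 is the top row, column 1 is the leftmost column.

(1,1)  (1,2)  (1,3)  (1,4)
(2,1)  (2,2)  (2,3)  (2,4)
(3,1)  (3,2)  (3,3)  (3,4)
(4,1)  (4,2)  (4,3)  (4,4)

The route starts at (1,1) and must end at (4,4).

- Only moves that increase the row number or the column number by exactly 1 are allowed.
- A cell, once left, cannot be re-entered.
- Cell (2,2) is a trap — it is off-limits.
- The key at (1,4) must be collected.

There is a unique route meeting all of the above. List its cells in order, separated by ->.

(1,1) -> (1,2) -> (1,3) -> (1,4) -> (2,4) -> (3,4) -> (4,4)

Moves only go right or down, so the column and row indices never decrease.
Route from (1,1): 3× right (reaching (1,4)), 3× down (reaching (4,4)) — 6 moves in all.
Check: all required cells visited.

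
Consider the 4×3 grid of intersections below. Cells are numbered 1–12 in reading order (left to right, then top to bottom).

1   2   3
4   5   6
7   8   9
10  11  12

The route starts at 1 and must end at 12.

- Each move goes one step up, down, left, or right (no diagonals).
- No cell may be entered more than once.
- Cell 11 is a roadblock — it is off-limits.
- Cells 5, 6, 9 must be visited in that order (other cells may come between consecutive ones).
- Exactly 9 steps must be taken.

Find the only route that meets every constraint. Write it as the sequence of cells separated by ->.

The waypoints must appear in the order 5, 6, 9, with no cell reused.
Route from 1: down 2 to 7, right 1 to 8, up 2 to 2, right 1 to 3, down 3 to 12 — 9 moves in all.
Check: order respected (5 at step 4, 6 at step 7, 9 at step 8); 9 moves as required.

1 -> 4 -> 7 -> 8 -> 5 -> 2 -> 3 -> 6 -> 9 -> 12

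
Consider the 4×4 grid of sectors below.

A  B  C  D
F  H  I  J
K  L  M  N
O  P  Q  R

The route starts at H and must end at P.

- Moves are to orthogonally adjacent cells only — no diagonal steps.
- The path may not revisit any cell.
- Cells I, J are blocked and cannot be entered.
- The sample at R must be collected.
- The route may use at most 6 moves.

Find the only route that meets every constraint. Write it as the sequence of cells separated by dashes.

H - L - M - N - R - Q - P

The budget equals the shortest possible length, so every move has to be on a shortest route through the required cells.
Route from H: down to L, 2× right (reaching N), down to R, 2× left (reaching P) — 6 moves in all.
Check: all required cells visited; 6 ≤ 6 moves.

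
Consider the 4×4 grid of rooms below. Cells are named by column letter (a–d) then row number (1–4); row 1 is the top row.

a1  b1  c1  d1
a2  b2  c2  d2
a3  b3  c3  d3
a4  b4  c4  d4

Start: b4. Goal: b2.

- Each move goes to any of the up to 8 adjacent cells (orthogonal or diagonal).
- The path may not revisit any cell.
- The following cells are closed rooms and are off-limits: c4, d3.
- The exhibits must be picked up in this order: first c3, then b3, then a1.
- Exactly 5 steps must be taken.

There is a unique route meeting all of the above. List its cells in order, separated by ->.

The waypoints must appear in the order c3, b3, a1, with no cell reused.
Route from b4: up-right to c3, left to b3, up-left to a2, up to a1, down-right to b2 — 5 moves in all.
Check: order respected (c3 at step 1, b3 at step 2, a1 at step 4); 5 moves as required.

b4 -> c3 -> b3 -> a2 -> a1 -> b2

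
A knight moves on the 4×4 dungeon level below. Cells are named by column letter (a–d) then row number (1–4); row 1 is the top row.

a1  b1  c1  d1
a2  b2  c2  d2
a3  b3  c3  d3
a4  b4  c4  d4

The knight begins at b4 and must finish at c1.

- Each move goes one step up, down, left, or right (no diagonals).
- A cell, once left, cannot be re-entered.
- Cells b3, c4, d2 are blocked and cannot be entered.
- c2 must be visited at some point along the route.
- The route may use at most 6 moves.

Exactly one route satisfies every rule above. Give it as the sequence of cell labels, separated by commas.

b4, a4, a3, a2, b2, c2, c1

The 6-move cap with required stops at c2 leaves no slack for detours.
Route from b4: left to a4, 2× up (reaching a2), 2× right (reaching c2), up to c1 — 6 moves in all.
Check: all required cells visited; 6 ≤ 6 moves.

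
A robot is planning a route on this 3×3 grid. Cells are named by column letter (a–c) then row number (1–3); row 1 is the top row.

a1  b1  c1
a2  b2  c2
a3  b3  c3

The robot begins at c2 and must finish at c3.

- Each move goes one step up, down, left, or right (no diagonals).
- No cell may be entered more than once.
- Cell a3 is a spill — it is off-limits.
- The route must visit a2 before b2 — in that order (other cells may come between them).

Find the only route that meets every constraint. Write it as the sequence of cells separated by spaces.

The waypoints must appear in the order a2, b2, with no cell reused.
Route from c2: up 1 to c1, left 2 to a1, down 1 to a2, right 1 to b2, down 1 to b3, right 1 to c3 — 7 moves in all.
Check: order respected (a2 at step 4, b2 at step 5).

c2 c1 b1 a1 a2 b2 b3 c3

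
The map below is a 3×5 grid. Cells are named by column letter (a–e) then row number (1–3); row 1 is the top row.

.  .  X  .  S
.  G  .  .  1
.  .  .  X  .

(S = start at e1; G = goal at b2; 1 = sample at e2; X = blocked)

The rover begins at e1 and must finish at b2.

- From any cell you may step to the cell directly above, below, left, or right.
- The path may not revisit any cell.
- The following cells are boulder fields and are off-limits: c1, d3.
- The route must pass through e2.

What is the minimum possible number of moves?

4

Any route passes through e2 somewhere between e1 and b2. Summing Manhattan distances along the two legs (e1 → e2 → b2) gives a lower bound of 1 + 3 = 4 moves.
A route of 4 moves achieves this: e1 → e2 → d2 → c2 → b2.
Since 4 matches the lower bound, it is optimal.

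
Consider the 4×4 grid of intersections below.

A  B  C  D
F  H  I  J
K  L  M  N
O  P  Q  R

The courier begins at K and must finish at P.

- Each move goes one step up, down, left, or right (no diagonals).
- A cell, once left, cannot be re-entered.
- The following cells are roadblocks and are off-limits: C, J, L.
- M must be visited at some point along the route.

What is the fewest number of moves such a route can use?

6

Any route passes through M somewhere between K and P. Summing Manhattan distances along the two legs (K → M → P) gives a lower bound of 2 + 2 = 4 moves.
That bound ignores the blocked cells. Measuring each leg by the fewest moves that actually steer around them (K→M: 4; M→P: 2) raises the lower bound to 6.
A route of 6 moves exists: K → F → H → I → M → Q → P.
Since 6 matches that lower bound, it is optimal.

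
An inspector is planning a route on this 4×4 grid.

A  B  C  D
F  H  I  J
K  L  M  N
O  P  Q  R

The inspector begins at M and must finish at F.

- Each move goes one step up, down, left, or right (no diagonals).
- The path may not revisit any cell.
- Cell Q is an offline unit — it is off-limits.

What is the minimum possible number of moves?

The Manhattan distance from M to F is |3−2| + |3−1| = 3, so at least 3 moves are needed.
A route of 3 moves achieves this: M → I → H → F.
Since 3 matches the lower bound, it is optimal.

3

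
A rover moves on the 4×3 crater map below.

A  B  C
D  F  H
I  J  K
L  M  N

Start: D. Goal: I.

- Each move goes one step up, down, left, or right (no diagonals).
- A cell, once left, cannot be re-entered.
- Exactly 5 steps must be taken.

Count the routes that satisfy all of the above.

Need simple routes of exactly 5 moves from D to I (Manhattan distance 1, so 2 moves are spent on a detour and 2 undoing it).
Enumerating: D A B F J I | D F J M L I | D F H K J I.
That gives 3 routes.

3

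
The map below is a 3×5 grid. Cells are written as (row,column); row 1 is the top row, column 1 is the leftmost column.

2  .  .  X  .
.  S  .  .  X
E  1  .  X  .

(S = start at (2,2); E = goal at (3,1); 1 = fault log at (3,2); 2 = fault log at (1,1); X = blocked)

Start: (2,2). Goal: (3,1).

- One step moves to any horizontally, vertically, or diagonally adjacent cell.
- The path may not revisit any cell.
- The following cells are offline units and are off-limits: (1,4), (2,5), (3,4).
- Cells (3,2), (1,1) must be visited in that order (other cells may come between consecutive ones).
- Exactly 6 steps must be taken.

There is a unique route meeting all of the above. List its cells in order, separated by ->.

(2,2) -> (3,2) -> (2,3) -> (1,2) -> (1,1) -> (2,1) -> (3,1)

The waypoints must appear in the order (3,2), (1,1), with no cell reused.
Route from (2,2): down to (3,2), up-right to (2,3), up-left to (1,2), left to (1,1), 2× down (reaching (3,1)) — 6 moves in all.
Check: order respected (1 at step 1, 2 at step 4); 6 moves as required.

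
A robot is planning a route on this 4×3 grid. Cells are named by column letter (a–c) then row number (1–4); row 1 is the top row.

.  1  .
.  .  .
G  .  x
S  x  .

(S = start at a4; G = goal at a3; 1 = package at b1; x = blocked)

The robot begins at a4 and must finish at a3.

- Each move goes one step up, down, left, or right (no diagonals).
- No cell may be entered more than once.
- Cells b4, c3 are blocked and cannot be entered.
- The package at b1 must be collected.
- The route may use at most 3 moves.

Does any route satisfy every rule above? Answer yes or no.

no

Every way from a4 to b1 runs through a3 — but a3 is where the route must end, so it would be entered once on the way to b1 and again at the finish.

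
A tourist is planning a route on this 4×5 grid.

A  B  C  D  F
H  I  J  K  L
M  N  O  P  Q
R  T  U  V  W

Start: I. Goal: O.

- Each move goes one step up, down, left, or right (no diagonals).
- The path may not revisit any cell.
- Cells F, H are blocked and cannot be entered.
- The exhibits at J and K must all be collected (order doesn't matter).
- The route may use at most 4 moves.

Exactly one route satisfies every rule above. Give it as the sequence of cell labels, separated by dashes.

I - J - K - P - O

The budget equals the shortest possible length, so every move has to be on a shortest route through the required cells.
Route from I: 2× right (reaching K), down to P, left to O — 4 moves in all.
Check: all required cells visited; 4 ≤ 4 moves.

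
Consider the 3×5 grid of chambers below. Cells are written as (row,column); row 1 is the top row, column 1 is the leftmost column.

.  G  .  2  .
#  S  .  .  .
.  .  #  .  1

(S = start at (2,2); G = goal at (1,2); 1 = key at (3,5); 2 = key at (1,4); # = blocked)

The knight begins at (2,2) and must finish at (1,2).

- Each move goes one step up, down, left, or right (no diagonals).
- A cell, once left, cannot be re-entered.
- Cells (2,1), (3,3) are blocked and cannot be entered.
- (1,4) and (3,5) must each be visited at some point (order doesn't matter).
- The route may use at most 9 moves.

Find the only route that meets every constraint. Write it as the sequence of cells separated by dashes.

Any route must reach (1,4) and (3,5) and still end at (1,2) within 9 moves, so the order of the required stops is forced.
Route from (2,2): 2× right (reaching (2,4)), down to (3,4), right to (3,5), 2× up (reaching (1,5)), 3× left (reaching (1,2)) — 9 moves in all.
Check: all required cells visited; 9 ≤ 9 moves.

(2,2) - (2,3) - (2,4) - (3,4) - (3,5) - (2,5) - (1,5) - (1,4) - (1,3) - (1,2)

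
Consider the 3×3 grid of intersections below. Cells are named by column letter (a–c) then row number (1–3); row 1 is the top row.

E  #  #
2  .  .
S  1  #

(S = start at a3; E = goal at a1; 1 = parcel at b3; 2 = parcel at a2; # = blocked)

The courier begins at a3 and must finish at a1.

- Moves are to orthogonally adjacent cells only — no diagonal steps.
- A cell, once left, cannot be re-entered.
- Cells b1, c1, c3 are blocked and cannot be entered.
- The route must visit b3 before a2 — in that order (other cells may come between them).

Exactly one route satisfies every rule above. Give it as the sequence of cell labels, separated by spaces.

The waypoints must appear in the order b3, a2, with no cell reused.
Route from a3: right 1 to b3, up 1 to b2, left 1 to a2, up 1 to a1 — 4 moves in all.
Check: order respected (1 at step 1, 2 at step 3).

a3 b3 b2 a2 a1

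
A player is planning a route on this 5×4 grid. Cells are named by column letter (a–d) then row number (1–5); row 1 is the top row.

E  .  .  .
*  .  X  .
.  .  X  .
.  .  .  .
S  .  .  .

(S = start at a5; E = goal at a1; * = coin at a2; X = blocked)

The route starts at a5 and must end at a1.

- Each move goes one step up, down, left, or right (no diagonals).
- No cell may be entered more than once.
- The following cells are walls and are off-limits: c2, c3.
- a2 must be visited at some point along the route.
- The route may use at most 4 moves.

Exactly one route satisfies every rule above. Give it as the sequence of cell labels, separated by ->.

a5 -> a4 -> a3 -> a2 -> a1

The 4-move cap with required stops at a2 leaves no slack for detours.
Route from a5: up 4 to a1 — 4 moves in all.
Check: all required cells visited; 4 ≤ 4 moves.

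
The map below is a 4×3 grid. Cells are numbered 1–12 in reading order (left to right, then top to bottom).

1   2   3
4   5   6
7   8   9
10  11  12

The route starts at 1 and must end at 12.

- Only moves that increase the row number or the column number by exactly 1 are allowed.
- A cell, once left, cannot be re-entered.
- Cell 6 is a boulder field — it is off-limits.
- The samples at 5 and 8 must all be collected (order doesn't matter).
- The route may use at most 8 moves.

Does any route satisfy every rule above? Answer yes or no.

yes

One route that works: 1 → 4 → 5 → 8 → 11 → 12.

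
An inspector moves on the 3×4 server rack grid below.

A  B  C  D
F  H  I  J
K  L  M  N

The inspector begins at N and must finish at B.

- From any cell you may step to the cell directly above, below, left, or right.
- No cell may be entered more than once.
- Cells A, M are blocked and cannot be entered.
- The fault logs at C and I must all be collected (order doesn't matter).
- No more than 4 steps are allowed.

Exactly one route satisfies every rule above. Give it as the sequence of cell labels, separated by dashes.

N - J - I - C - B

Any route must reach C and I and still end at B within 4 moves, so the order of the required stops is forced.
Route from N: up to J, left to I, up to C, left to B — 4 moves in all.
Check: all required cells visited; 4 ≤ 4 moves.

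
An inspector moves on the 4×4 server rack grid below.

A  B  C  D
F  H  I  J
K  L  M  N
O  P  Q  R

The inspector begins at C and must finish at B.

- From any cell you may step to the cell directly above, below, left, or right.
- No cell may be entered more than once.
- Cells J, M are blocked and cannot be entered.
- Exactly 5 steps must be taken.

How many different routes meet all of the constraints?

1

Need simple routes of exactly 5 moves from C to B (Manhattan distance 1, so 2 moves are spent on a detour and 2 undoing it).
Enumerating: C I H F A B.
That gives 1 route.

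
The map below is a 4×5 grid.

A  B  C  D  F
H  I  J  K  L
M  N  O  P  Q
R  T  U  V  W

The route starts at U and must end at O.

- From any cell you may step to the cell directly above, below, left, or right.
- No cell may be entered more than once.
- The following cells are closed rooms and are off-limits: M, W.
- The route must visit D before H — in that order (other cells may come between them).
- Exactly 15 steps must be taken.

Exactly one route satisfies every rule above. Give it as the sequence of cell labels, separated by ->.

U -> V -> P -> Q -> L -> F -> D -> K -> J -> C -> B -> A -> H -> I -> N -> O

The waypoints must appear in the order D, H, with no cell reused.
Route from U: right 1 to V, up 1 to P, right 1 to Q, up 2 to F, left 1 to D, down 1 to K, left 1 to J, up 1 to C, left 2 to A, down 1 to H, right 1 to I, down 1 to N, right 1 to O — 15 moves in all.
Check: order respected (D at step 6, H at step 12); 15 moves as required.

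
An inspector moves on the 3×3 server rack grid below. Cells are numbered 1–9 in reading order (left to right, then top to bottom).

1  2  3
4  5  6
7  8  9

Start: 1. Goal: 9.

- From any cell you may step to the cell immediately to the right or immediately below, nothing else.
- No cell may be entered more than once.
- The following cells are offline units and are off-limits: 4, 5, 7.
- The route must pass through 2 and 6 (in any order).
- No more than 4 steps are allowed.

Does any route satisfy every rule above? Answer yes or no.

One route that works: 1 → 2 → 3 → 6 → 9.

yes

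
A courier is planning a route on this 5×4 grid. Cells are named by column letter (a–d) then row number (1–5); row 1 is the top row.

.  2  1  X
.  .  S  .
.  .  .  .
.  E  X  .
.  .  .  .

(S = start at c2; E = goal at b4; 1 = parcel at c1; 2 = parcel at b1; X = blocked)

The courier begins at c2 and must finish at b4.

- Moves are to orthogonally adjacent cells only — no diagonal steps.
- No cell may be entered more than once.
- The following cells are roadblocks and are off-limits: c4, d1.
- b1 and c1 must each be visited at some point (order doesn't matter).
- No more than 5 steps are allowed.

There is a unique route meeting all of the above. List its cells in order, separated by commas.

The 5-move cap with required stops at b1, c1 leaves no slack for detours.
Route from c2: up to c1, left to b1, 3× down (reaching b4) — 5 moves in all.
Check: all required cells visited; 5 ≤ 5 moves.

c2, c1, b1, b2, b3, b4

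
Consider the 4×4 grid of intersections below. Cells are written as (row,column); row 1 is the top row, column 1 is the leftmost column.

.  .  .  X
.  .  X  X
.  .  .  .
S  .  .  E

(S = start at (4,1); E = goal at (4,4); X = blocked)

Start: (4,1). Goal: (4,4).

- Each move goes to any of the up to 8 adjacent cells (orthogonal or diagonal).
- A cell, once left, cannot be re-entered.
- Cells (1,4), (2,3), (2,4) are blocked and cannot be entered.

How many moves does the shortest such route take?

3

With diagonal moves allowed, the Chebyshev distance max(|Δrow|,|Δcol|) from (4,1) to (4,4) is 3, so at least 3 moves are needed.
A route of 3 moves achieves this: (4,1) → (3,2) → (3,3) → (4,4).
Since 3 matches the lower bound, it is optimal.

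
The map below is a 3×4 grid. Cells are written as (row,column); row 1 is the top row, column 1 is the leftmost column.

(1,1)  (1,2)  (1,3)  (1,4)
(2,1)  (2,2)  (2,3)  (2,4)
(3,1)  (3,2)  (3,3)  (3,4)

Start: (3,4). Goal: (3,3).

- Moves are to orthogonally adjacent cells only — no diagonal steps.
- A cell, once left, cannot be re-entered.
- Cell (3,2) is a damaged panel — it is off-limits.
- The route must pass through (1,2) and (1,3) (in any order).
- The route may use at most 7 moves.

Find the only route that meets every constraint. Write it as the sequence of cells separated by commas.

(3,4), (2,4), (1,4), (1,3), (1,2), (2,2), (2,3), (3,3)

The budget equals the shortest possible length, so every move has to be on a shortest route through the required cells.
Route from (3,4): up 2 to (1,4), left 2 to (1,2), down 1 to (2,2), right 1 to (2,3), down 1 to (3,3) — 7 moves in all.
Check: all required cells visited; 7 ≤ 7 moves.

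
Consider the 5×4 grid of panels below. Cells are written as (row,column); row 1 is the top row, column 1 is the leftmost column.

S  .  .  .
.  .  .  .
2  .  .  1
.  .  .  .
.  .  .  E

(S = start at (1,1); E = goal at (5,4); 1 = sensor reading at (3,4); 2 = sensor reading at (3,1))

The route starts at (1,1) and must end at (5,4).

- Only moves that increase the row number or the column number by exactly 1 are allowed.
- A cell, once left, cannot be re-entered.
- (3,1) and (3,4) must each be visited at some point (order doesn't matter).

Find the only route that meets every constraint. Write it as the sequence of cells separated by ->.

Moves only go right or down, so the column and row indices never decrease.
Route from (1,1): down 2 to (3,1), right 3 to (3,4), down 2 to (5,4) — 7 moves in all.
Check: all required cells visited.

(1,1) -> (2,1) -> (3,1) -> (3,2) -> (3,3) -> (3,4) -> (4,4) -> (5,4)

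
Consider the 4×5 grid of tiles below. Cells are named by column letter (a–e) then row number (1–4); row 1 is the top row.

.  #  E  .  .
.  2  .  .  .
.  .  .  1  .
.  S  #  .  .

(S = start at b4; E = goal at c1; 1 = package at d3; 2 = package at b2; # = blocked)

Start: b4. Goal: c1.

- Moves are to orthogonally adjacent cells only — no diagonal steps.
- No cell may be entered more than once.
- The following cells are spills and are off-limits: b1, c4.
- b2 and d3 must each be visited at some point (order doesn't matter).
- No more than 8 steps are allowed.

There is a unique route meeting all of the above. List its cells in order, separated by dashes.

b4 - b3 - b2 - c2 - c3 - d3 - d2 - d1 - c1

Any route must reach b2 and d3 and still end at c1 within 8 moves, so the order of the required stops is forced.
Route from b4: up 2 to b2, right 1 to c2, down 1 to c3, right 1 to d3, up 2 to d1, left 1 to c1 — 8 moves in all.
Check: all required cells visited; 8 ≤ 8 moves.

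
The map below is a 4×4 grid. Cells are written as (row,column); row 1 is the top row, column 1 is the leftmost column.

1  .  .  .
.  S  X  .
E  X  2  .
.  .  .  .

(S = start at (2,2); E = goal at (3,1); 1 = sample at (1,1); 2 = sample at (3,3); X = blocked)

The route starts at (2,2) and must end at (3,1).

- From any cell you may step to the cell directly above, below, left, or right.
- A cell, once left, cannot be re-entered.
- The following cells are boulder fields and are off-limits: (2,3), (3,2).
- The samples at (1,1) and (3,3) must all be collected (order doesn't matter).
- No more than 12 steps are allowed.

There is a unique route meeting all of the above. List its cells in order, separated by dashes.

The budget equals the shortest possible length, so every move has to be on a shortest route through the required cells.
Route from (2,2): left 1 to (2,1), up 1 to (1,1), right 3 to (1,4), down 2 to (3,4), left 1 to (3,3), down 1 to (4,3), left 2 to (4,1), up 1 to (3,1) — 12 moves in all.
Check: all required cells visited; 12 ≤ 12 moves.

(2,2) - (2,1) - (1,1) - (1,2) - (1,3) - (1,4) - (2,4) - (3,4) - (3,3) - (4,3) - (4,2) - (4,1) - (3,1)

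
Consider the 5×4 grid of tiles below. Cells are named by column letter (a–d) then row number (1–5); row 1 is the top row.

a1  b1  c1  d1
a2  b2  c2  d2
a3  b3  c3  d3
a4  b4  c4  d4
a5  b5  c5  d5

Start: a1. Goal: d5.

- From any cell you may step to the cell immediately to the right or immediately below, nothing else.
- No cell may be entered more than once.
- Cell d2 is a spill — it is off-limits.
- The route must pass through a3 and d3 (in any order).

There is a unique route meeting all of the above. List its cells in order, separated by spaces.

a1 a2 a3 b3 c3 d3 d4 d5

Moves only go right or down, so the column and row indices never decrease.
Route from a1: down 2 to a3, right 3 to d3, down 2 to d5 — 7 moves in all.
Check: all required cells visited.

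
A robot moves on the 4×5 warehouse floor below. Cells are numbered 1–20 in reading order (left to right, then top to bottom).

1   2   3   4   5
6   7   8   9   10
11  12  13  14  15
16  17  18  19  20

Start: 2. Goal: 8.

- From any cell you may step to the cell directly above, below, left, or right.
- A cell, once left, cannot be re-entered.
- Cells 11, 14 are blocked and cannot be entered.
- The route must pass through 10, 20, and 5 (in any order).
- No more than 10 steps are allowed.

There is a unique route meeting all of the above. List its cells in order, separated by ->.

2 -> 3 -> 4 -> 5 -> 10 -> 15 -> 20 -> 19 -> 18 -> 13 -> 8

The budget equals the shortest possible length, so every move has to be on a shortest route through the required cells.
Route from 2: right 3 to 5, down 3 to 20, left 2 to 18, up 2 to 8 — 10 moves in all.
Check: all required cells visited; 10 ≤ 10 moves.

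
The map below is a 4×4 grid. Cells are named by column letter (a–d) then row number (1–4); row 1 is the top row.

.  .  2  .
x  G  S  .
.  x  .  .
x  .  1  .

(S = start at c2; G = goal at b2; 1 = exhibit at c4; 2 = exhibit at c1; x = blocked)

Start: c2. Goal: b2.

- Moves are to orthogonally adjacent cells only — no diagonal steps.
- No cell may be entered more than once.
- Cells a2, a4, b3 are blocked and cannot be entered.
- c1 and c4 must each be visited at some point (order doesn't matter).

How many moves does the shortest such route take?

Any route passes through c1 and c4 in some order between c2 and b2. Summing Manhattan distances along each leg and taking the cheapest ordering (c2 → c4 → c1 → b2) gives a lower bound of 2 + 3 + 2 = 7 moves.
The shortest route satisfying every rule uses 9 moves: c2 → c3 → c4 → d4 → d3 → d2 → d1 → c1 → b1 → b2.
The no-revisit rule (legs can't share cells) pushes the minimum above the 7-move bound; an exhaustive check rules out every length from 7 to 8, leaving 9 as the minimum.

9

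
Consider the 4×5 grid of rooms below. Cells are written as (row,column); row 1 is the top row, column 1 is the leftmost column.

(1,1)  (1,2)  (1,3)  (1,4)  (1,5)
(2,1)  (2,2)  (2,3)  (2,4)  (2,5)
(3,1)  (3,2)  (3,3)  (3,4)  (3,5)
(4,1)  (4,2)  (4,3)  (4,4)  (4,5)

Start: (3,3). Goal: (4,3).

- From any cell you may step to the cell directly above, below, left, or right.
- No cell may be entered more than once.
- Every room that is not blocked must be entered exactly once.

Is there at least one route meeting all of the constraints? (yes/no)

yes

One route that works: (3,3) → (2,3) → (2,2) → (3,2) → (4,2) → (4,1) → (3,1) → (2,1) → (1,1) → (1,2) → (1,3) → (1,4) → (1,5) → (2,5) → (2,4) → (3,4) → (3,5) → (4,5) → (4,4) → (4,3).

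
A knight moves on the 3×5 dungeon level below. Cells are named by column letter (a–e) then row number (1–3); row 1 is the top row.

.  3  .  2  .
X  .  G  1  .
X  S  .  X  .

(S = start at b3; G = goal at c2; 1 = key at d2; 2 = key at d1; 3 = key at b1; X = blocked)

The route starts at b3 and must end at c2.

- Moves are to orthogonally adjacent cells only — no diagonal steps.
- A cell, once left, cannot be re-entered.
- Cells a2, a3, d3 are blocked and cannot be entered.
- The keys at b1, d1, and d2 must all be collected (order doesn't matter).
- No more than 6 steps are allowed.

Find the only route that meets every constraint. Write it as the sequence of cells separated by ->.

b3 -> b2 -> b1 -> c1 -> d1 -> d2 -> c2

The budget equals the shortest possible length, so every move has to be on a shortest route through the required cells.
Route from b3: 2× up (reaching b1), 2× right (reaching d1), down to d2, left to c2 — 6 moves in all.
Check: all required cells visited; 6 ≤ 6 moves.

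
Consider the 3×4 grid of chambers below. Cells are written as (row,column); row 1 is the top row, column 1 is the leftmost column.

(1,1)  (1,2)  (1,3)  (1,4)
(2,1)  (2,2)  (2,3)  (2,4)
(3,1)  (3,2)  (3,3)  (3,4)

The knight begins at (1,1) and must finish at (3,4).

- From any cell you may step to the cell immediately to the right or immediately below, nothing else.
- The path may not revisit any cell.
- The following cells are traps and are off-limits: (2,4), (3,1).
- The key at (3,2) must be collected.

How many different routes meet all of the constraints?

A right/down-only route from (1,1) to (3,4) makes exactly 2 down-moves and 3 right-moves in some order.
With no other constraints that would be C(5,2) = 10 routes.
Split at (3,2) and multiply the segment counts (each segment already excludes blocked cells): (1,1)→(3,2): 2; (3,2)→(3,4): 1; product = 2.
That gives 2 routes.

2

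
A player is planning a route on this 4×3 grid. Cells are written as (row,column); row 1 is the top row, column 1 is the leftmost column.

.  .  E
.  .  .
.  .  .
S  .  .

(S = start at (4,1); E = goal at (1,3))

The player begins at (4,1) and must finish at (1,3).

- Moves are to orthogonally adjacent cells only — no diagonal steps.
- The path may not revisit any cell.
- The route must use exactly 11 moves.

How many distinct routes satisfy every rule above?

Need simple routes of exactly 11 moves from (4,1) to (1,3) (Manhattan distance 5, so 3 moves are spent on a detour and 3 undoing it).
Enumerating: (4,1) (3,1) (2,1) (1,1) (1,2) (2,2) (3,2) (4,2) (4,3) (3,3) (2,3) (1,3) | (4,1) (3,1) (3,2) (4,2) (4,3) (3,3) (2,3) (2,2) (2,1) (1,1) (1,2) (1,3) | (4,1) (4,2) (4,3) (3,3) (2,3) (2,2) (3,2) (3,1) (2,1) (1,1) (1,2) (1,3) | (4,1) (4,2) (4,3) (3,3) (3,2) (3,1) (2,1) (1,1) (1,2) (2,2) (2,3) (1,3).
That gives 4 routes.

4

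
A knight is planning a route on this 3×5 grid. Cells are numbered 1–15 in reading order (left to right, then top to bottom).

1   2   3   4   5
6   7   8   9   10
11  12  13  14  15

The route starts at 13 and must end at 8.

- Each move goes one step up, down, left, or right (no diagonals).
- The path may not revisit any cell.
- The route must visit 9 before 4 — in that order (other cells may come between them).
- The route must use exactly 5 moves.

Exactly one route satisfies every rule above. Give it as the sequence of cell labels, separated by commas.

13, 14, 9, 4, 3, 8

The waypoints must appear in the order 9, 4, with no cell reused.
Route from 13: right 1 to 14, up 2 to 4, left 1 to 3, down 1 to 8 — 5 moves in all.
Check: order respected (9 at step 2, 4 at step 3); 5 moves as required.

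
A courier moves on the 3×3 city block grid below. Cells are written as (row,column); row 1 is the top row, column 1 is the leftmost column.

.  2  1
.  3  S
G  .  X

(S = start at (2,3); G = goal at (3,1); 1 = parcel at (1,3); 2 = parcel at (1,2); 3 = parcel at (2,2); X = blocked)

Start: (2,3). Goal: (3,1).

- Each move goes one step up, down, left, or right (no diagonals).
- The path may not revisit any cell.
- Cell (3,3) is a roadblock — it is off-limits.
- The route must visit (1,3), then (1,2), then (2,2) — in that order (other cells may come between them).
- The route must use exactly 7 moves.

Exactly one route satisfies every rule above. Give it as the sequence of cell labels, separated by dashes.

The waypoints must appear in the order (1,3), (1,2), (2,2), with no cell reused.
Route from (2,3): up 1 to (1,3), left 2 to (1,1), down 1 to (2,1), right 1 to (2,2), down 1 to (3,2), left 1 to (3,1) — 7 moves in all.
Check: order respected (1 at step 1, 2 at step 2, 3 at step 5); 7 moves as required.

(2,3) - (1,3) - (1,2) - (1,1) - (2,1) - (2,2) - (3,2) - (3,1)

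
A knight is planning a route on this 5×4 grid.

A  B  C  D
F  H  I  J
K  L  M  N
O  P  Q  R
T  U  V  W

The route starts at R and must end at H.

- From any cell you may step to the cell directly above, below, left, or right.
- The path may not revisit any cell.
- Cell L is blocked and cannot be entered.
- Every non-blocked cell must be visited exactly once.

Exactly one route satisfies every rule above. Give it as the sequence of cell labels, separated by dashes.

R - W - V - Q - P - U - T - O - K - F - A - B - C - D - J - N - M - I - H

Need to visit all 19 open cells exactly once, starting at R and ending at H.
Cell W has only two open neighbours (R and V), so the path must pass straight through it: one of those is the cell it's entered from and the other is where it exits.
Route from R: down 1 to W, left 1 to V, up 1 to Q, left 1 to P, down 1 to U, left 1 to T, up 4 to A, right 3 to D, down 2 to N, left 1 to M, up 1 to I, left 1 to H — 18 moves in all.
Check: all 19 open cells covered.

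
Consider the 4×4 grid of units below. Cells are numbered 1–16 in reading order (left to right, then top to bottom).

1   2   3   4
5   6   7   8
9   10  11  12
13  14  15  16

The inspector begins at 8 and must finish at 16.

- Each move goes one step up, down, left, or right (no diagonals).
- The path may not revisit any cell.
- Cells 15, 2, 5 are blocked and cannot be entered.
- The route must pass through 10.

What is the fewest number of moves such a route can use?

Any route passes through 10 somewhere between 8 and 16. Summing Manhattan distances along the two legs (8 → 10 → 16) gives a lower bound of 3 + 3 = 6 moves.
A route of 6 moves achieves this: 8 → 7 → 6 → 10 → 11 → 12 → 16.
Since 6 matches the lower bound, it is optimal.

6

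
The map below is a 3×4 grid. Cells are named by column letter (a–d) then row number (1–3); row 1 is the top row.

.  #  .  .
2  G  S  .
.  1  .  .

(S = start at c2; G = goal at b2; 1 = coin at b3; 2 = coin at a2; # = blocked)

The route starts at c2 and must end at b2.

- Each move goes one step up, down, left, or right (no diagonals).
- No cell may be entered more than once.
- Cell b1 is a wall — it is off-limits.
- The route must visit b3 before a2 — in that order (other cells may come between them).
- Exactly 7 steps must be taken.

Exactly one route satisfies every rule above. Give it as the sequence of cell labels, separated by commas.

The waypoints must appear in the order b3, a2, with no cell reused.
Route from c2: right to d2, down to d3, 3× left (reaching a3), up to a2, right to b2 — 7 moves in all.
Check: order respected (1 at step 4, 2 at step 6); 7 moves as required.

c2, d2, d3, c3, b3, a3, a2, b2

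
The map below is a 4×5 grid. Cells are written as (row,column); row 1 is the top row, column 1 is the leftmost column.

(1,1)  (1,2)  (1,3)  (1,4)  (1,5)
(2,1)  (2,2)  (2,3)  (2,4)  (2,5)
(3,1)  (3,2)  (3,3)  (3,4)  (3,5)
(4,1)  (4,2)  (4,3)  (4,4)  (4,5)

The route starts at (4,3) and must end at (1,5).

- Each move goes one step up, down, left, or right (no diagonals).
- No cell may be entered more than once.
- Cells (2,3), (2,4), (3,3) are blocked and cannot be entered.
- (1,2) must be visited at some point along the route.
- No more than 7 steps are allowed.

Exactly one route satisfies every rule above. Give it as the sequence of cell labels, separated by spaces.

(4,3) (4,2) (3,2) (2,2) (1,2) (1,3) (1,4) (1,5)

The 7-move cap with required stops at (1,2) leaves no slack for detours.
Route from (4,3): left to (4,2), 3× up (reaching (1,2)), 3× right (reaching (1,5)) — 7 moves in all.
Check: all required cells visited; 7 ≤ 7 moves.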